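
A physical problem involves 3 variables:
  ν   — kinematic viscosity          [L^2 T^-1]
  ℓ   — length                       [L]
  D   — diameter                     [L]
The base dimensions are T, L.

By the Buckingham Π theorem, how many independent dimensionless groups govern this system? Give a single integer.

1

Write exponents as rows T,L / cols ν,ℓ,D:
  T: [-1  0  0]
  L: [ 2  1  1]
RREF → pivots at {ν,ℓ} ⇒ r = 2
3 vars − rank 2 = 1 Π group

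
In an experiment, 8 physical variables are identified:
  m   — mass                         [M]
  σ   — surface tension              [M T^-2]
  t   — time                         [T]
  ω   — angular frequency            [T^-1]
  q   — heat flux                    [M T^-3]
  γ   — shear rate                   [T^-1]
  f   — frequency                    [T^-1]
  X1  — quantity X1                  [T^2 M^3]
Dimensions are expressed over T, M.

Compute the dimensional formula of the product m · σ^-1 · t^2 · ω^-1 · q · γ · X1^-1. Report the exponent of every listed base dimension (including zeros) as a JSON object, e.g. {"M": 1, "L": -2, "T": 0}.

Exponent matrix [T,M] × [m,σ,t,ω,q,γ,f,X1]:
  T: [ 0 -2  1 -1 -3 -1 -1  2]
  M: [ 1  1  0  0  1  0  0  3]
  [T]: (1)·0+(-1)·-2+(2)·1+(-1)·-1+(1)·-3+(1)·-1+(-1)·2 = -1
  [M]: (1)·1+(-1)·1+(2)·0+(-1)·0+(1)·1+(1)·0+(-1)·3 = -2
⇒ T^-1 M^-2

{"T": -1, "M": -2}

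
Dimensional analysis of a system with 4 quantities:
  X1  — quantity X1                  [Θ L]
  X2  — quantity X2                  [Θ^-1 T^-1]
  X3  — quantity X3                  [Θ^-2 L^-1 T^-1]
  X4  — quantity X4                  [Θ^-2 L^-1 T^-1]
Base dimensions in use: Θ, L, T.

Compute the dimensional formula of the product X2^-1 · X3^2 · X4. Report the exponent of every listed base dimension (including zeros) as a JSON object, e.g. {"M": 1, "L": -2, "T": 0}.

{"Θ": -5, "L": -3, "T": -2}

Exponent matrix [Θ,L,T] × [X1,X2,X3,X4]:
  Θ: [ 1 -1 -2 -2]
  L: [ 1  0 -1 -1]
  T: [ 0 -1 -1 -1]
  [Θ]: (-1)·-1+(2)·-2+(1)·-2 = -5
  [L]: (-1)·0+(2)·-1+(1)·-1 = -3
  [T]: (-1)·-1+(2)·-1+(1)·-1 = -2
⇒ Θ^-5 L^-3 T^-2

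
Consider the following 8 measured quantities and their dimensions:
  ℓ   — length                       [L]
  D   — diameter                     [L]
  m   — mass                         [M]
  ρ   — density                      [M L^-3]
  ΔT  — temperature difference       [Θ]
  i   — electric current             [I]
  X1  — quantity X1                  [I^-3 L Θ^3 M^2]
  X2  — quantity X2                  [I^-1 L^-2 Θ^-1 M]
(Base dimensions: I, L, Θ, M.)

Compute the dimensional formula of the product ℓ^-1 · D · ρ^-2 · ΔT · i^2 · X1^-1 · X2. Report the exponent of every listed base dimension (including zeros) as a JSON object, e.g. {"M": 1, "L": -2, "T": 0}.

{"I": 4, "L": 3, "Θ": -3, "M": -3}

Dimensional matrix (I×L×Θ×M by ℓ×D×m×ρ×ΔT×i×X1×X2):
  I: [ 0  0  0  0  0  1 -3 -1]
  L: [ 1  1  0 -3  0  0  1 -2]
  Θ: [ 0  0  0  0  1  0  3 -1]
  M: [ 0  0  1  1  0  0  2  1]
  [I]: (-1)·0+(1)·0+(-2)·0+(1)·0+(2)·1+(-1)·-3+(1)·-1 = 4
  [L]: (-1)·1+(1)·1+(-2)·-3+(1)·0+(2)·0+(-1)·1+(1)·-2 = 3
  [Θ]: (-1)·0+(1)·0+(-2)·0+(1)·1+(2)·0+(-1)·3+(1)·-1 = -3
  [M]: (-1)·0+(1)·0+(-2)·1+(1)·0+(2)·0+(-1)·2+(1)·1 = -3
⇒ I^4 L^3 Θ^-3 M^-3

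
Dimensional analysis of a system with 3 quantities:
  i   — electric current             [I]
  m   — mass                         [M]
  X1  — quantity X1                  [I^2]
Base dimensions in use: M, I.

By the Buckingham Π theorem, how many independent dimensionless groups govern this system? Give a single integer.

Write exponents as rows M,I / cols i,m,X1:
  M: [ 0  1  0]
  I: [ 1  0  2]
Echelon form has 2 nonzero rows (pivots: i,m)
3 vars − rank 2 = 1 Π group

1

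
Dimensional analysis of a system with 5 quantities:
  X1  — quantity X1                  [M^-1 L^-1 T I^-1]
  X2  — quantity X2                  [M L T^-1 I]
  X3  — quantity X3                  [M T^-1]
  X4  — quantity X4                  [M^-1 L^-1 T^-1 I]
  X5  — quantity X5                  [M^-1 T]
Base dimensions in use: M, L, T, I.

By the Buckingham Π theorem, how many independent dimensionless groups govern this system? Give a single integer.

Write exponents as rows M,L,T,I / cols X1,X2,X3,X4,X5:
  M: [-1  1  1 -1 -1]
  L: [-1  1  0 -1  0]
  T: [ 1 -1 -1 -1  1]
  I: [-1  1  0  1  0]
RREF → pivots at {X1,X3,X4} ⇒ r = 3
Π count = n − r = 5 − 3 = 2

2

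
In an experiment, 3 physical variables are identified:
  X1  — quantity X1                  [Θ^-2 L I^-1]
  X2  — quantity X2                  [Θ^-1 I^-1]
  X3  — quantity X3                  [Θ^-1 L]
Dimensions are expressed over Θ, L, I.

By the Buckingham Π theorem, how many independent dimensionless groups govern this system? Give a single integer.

Exponent matrix [Θ,L,I] × [X1,X2,X3]:
  Θ: [-2 -1 -1]
  L: [ 1  0  1]
  I: [-1 -1  0]
RREF → pivots at {X1,X2} ⇒ r = 2
n=3, r=2 ⇒ 1 dimensionless group

1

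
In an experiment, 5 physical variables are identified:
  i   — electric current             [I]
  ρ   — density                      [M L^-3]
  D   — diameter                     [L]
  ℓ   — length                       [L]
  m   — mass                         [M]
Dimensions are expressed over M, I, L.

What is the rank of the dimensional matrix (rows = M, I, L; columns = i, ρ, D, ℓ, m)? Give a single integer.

Dimensional matrix (M×I×L by i×ρ×D×ℓ×m):
  M: [ 0  1  0  0  1]
  I: [ 1  0  0  0  0]
  L: [ 0 -3  1  1  0]
RREF → pivots at {i,ρ,D} ⇒ r = 3

3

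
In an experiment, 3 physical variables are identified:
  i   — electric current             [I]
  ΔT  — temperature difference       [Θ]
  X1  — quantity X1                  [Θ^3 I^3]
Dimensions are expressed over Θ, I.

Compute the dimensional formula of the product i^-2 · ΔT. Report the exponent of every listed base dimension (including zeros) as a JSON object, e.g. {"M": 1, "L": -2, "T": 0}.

Dimensional matrix (Θ×I by i×ΔT×X1):
  Θ: [ 0  1  3]
  I: [ 1  0  3]
  [Θ]: (-2)·0+(1)·1 = 1
  [I]: (-2)·1+(1)·0 = -2
⇒ Θ I^-2

{"Θ": 1, "I": -2}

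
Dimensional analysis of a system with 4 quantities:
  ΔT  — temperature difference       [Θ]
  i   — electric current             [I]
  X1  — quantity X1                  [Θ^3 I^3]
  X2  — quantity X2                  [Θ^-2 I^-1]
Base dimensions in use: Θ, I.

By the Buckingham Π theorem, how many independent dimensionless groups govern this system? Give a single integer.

2

Exponent matrix [Θ,I] × [ΔT,i,X1,X2]:
  Θ: [ 1  0  3 -2]
  I: [ 0  1  3 -1]
Row reduction gives pivot columns ΔT,i; rank = 2
n=4, r=2 ⇒ 2 dimensionless groups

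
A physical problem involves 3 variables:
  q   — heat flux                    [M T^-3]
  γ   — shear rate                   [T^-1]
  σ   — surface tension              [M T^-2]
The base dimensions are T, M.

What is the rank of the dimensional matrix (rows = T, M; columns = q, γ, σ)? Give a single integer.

Dimensional matrix (T×M by q×γ×σ):
  T: [-3 -1 -2]
  M: [ 1  0  1]
RREF → pivots at {q,γ} ⇒ r = 2

2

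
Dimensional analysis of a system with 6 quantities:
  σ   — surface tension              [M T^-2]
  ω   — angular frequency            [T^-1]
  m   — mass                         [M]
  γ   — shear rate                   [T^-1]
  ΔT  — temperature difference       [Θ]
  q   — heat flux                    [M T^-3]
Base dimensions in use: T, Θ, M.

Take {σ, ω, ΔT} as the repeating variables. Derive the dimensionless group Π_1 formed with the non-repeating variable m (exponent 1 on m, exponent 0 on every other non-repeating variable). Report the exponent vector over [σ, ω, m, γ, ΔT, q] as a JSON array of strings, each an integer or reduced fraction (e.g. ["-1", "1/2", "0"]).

["-1", "2", "1", "0", "0", "0"]

Write exponents as rows T,Θ,M / cols σ,ω,m,γ,ΔT,q:
  T: [-2 -1  0 -1  0 -3]
  Θ: [ 0  0  0  0  1  0]
  M: [ 1  0  1  0  0  1]
Row reduction gives pivot columns σ,ω,ΔT; rank = 3
Pivot set = {σ,ω,ΔT}, free = {m,γ,q}
RREF:
  r0: [   1    0    1    0    0    1]
  r1: [   0    1   -2    1    0    1]
  r2: [   0    0    0    0    1    0]
Fix exponent of m at 1, γ at 0, q at 0; solve each RREF row for its pivot's exponent:
  r0: exp(σ) + (1)·1 = 0 ⇒ exp(σ) = -1
  r1: exp(ω) + (-2)·1 = 0 ⇒ exp(ω) = 2
  r2: exp(ΔT) + (0)·1 = 0 ⇒ exp(ΔT) = 0
Π_1 = σ^-1 · ω^2 · m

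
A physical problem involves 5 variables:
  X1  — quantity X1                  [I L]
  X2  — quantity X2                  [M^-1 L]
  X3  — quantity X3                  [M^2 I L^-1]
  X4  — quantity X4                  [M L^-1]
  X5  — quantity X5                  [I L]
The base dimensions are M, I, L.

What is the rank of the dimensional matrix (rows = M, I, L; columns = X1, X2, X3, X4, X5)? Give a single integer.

2

Write exponents as rows M,I,L / cols X1,X2,X3,X4,X5:
  M: [ 0 -1  2  1  0]
  I: [ 1  0  1  0  1]
  L: [ 1  1 -1 -1  1]
Row reduction gives pivot columns X1,X2; rank = 2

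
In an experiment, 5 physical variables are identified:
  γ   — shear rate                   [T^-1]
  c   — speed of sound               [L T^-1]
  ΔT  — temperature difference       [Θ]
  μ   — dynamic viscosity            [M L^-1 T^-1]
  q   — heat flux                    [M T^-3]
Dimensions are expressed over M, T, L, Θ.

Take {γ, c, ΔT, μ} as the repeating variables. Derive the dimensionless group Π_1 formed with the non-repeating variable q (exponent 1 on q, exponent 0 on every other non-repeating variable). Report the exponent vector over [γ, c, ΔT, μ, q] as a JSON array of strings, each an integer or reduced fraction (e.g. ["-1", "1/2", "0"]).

Write exponents as rows M,T,L,Θ / cols γ,c,ΔT,μ,q:
  M: [ 0  0  0  1  1]
  T: [-1 -1  0 -1 -3]
  L: [ 0  1  0 -1  0]
  Θ: [ 0  0  1  0  0]
Echelon form has 4 nonzero rows (pivots: γ,c,ΔT,μ)
Repeat: γ,c,ΔT,μ; free: q
RREF:
  r0: [   1    0    0    0    1]
  r1: [   0    1    0    0    1]
  r2: [   0    0    1    0    0]
  r3: [   0    0    0    1    1]
Fix exponent of q at 1; solve each RREF row for its pivot's exponent:
  r0: exp(γ) + (1)·1 = 0 ⇒ exp(γ) = -1
  r1: exp(c) + (1)·1 = 0 ⇒ exp(c) = -1
  r2: exp(ΔT) + (0)·1 = 0 ⇒ exp(ΔT) = 0
  r3: exp(μ) + (1)·1 = 0 ⇒ exp(μ) = -1
Π_1 = γ^-1 · c^-1 · μ^-1 · q

["-1", "-1", "0", "-1", "1"]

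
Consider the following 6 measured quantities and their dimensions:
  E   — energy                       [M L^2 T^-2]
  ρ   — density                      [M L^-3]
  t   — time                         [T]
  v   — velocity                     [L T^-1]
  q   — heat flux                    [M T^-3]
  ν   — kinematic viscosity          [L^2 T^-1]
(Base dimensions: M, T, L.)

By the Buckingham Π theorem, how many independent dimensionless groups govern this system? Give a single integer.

3

Exponent matrix [M,T,L] × [E,ρ,t,v,q,ν]:
  M: [ 1  1  0  0  1  0]
  T: [-2  0  1 -1 -3 -1]
  L: [ 2 -3  0  1  0  2]
Echelon form has 3 nonzero rows (pivots: E,ρ,t)
n=6, r=3 ⇒ 3 dimensionless groups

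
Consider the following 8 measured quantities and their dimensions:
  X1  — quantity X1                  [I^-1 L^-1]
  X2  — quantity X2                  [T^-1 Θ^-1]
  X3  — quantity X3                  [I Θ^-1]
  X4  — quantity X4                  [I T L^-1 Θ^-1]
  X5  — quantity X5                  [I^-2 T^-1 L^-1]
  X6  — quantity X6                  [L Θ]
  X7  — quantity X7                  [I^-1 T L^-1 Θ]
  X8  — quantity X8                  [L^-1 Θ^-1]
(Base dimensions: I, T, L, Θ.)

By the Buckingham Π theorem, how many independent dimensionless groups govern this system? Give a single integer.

5

Dimensional matrix (I×T×L×Θ by X1×X2×X3×X4×X5×X6×X7×X8):
  I: [-1  0  1  1 -2  0 -1  0]
  T: [ 0 -1  0  1 -1  0  1  0]
  L: [-1  0  0 -1 -1  1 -1 -1]
  Θ: [ 0 -1 -1 -1  0  1  1 -1]
RREF → pivots at {X1,X2,X3} ⇒ r = 3
n=8, r=3 ⇒ 5 dimensionless groups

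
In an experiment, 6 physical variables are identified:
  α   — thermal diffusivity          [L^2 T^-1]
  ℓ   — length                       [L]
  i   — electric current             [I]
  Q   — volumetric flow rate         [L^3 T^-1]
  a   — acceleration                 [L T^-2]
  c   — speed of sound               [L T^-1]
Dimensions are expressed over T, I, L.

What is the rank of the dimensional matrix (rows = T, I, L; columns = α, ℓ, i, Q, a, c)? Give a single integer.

3

Exponent matrix [T,I,L] × [α,ℓ,i,Q,a,c]:
  T: [-1  0  0 -1 -2 -1]
  I: [ 0  0  1  0  0  0]
  L: [ 2  1  0  3  1  1]
RREF → pivots at {α,ℓ,i} ⇒ r = 3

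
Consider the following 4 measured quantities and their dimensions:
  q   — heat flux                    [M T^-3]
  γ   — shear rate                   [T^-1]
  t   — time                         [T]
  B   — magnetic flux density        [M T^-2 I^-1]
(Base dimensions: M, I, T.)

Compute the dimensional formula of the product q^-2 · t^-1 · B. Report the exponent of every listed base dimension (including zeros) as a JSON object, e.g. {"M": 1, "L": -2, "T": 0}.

Exponent matrix [M,I,T] × [q,γ,t,B]:
  M: [ 1  0  0  1]
  I: [ 0  0  0 -1]
  T: [-3 -1  1 -2]
  [M]: (-2)·1+(-1)·0+(1)·1 = -1
  [I]: (-2)·0+(-1)·0+(1)·-1 = -1
  [T]: (-2)·-3+(-1)·1+(1)·-2 = 3
⇒ M^-1 I^-1 T^3

{"M": -1, "I": -1, "T": 3}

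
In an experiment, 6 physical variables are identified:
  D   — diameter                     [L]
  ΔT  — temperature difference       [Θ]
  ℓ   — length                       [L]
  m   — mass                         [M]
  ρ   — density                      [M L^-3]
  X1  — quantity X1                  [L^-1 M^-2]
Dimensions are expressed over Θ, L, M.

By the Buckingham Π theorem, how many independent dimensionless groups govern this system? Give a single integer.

3

Write exponents as rows Θ,L,M / cols D,ΔT,ℓ,m,ρ,X1:
  Θ: [ 0  1  0  0  0  0]
  L: [ 1  0  1  0 -3 -1]
  M: [ 0  0  0  1  1 -2]
Row reduction gives pivot columns D,ΔT,m; rank = 3
n=6, r=3 ⇒ 3 dimensionless groups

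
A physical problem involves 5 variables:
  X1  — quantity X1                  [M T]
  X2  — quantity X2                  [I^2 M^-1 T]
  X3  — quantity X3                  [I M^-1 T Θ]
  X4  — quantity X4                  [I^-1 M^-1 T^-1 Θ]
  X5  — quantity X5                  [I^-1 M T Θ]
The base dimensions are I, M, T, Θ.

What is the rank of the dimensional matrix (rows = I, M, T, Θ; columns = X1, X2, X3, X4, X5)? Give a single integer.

3

Write exponents as rows I,M,T,Θ / cols X1,X2,X3,X4,X5:
  I: [ 0  2  1 -1 -1]
  M: [ 1 -1 -1 -1  1]
  T: [ 1  1  1 -1  1]
  Θ: [ 0  0  1  1  1]
RREF → pivots at {X1,X2,X3} ⇒ r = 3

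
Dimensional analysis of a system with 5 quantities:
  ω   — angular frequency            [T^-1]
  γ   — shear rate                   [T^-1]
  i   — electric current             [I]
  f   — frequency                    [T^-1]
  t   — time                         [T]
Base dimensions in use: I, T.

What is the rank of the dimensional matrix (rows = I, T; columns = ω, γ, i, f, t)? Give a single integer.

2

Dimensional matrix (I×T by ω×γ×i×f×t):
  I: [ 0  0  1  0  0]
  T: [-1 -1  0 -1  1]
Echelon form has 2 nonzero rows (pivots: ω,i)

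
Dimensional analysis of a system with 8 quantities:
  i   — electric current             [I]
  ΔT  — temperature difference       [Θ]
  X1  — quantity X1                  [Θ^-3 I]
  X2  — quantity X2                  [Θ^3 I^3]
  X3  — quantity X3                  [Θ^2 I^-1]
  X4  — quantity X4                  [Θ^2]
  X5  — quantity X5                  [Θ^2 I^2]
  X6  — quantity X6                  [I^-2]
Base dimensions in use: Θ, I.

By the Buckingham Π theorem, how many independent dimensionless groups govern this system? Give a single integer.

Exponent matrix [Θ,I] × [i,ΔT,X1,X2,X3,X4,X5,X6]:
  Θ: [ 0  1 -3  3  2  2  2  0]
  I: [ 1  0  1  3 -1  0  2 -2]
RREF → pivots at {i,ΔT} ⇒ r = 2
n=8, r=2 ⇒ 6 dimensionless groups

6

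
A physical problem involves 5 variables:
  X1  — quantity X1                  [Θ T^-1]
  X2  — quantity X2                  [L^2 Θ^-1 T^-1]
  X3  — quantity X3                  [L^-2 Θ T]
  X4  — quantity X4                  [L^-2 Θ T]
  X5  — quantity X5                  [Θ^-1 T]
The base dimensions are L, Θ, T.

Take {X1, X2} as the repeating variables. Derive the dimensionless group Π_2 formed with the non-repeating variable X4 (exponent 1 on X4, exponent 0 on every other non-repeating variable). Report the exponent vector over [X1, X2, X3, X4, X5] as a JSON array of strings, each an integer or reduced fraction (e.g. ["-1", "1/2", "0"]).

["0", "1", "0", "1", "0"]

Dimensional matrix (L×Θ×T by X1×X2×X3×X4×X5):
  L: [ 0  2 -2 -2  0]
  Θ: [ 1 -1  1  1 -1]
  T: [-1 -1  1  1  1]
RREF → pivots at {X1,X2} ⇒ r = 2
Repeat: X1,X2; free: X3,X4,X5
RREF:
  r0: [   1    0    0    0   -1]
  r1: [   0    1   -1   -1    0]
  r2: [   0    0    0    0    0]
Fix exponent of X4 at 1, X3 at 0, X5 at 0; solve each RREF row for its pivot's exponent:
  r0: exp(X1) + (0)·1 = 0 ⇒ exp(X1) = 0
  r1: exp(X2) + (-1)·1 = 0 ⇒ exp(X2) = 1
Π_2 = X2 · X4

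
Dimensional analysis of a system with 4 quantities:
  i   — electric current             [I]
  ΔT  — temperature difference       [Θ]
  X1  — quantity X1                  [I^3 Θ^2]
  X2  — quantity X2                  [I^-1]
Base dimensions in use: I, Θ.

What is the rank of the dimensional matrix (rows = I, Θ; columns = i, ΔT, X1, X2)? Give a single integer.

Exponent matrix [I,Θ] × [i,ΔT,X1,X2]:
  I: [ 1  0  3 -1]
  Θ: [ 0  1  2  0]
RREF → pivots at {i,ΔT} ⇒ r = 2

2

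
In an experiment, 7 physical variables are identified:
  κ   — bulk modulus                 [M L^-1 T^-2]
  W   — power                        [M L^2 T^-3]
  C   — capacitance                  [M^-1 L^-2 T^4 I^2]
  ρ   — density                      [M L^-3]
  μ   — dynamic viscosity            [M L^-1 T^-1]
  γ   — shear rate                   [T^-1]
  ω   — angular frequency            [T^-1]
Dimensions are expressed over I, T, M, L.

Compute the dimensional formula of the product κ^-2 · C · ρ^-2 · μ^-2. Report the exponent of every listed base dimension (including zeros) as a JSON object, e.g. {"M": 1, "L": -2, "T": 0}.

Write exponents as rows I,T,M,L / cols κ,W,C,ρ,μ,γ,ω:
  I: [ 0  0  2  0  0  0  0]
  T: [-2 -3  4  0 -1 -1 -1]
  M: [ 1  1 -1  1  1  0  0]
  L: [-1  2 -2 -3 -1  0  0]
  [I]: (-2)·0+(1)·2+(-2)·0+(-2)·0 = 2
  [T]: (-2)·-2+(1)·4+(-2)·0+(-2)·-1 = 10
  [M]: (-2)·1+(1)·-1+(-2)·1+(-2)·1 = -7
  [L]: (-2)·-1+(1)·-2+(-2)·-3+(-2)·-1 = 8
⇒ I^2 T^10 M^-7 L^8

{"I": 2, "T": 10, "M": -7, "L": 8}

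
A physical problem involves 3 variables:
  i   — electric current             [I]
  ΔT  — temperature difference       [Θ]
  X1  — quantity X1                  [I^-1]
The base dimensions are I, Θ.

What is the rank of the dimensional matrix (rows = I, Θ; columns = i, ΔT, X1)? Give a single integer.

Dimensional matrix (I×Θ by i×ΔT×X1):
  I: [ 1  0 -1]
  Θ: [ 0  1  0]
Row reduction gives pivot columns i,ΔT; rank = 2

2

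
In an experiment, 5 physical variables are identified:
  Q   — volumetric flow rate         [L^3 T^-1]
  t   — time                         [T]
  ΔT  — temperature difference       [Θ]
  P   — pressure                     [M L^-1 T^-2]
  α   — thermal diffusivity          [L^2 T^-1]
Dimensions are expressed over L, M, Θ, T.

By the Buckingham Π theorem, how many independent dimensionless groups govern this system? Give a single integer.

Dimensional matrix (L×M×Θ×T by Q×t×ΔT×P×α):
  L: [ 3  0  0 -1  2]
  M: [ 0  0  0  1  0]
  Θ: [ 0  0  1  0  0]
  T: [-1  1  0 -2 -1]
RREF → pivots at {Q,t,ΔT,P} ⇒ r = 4
n=5, r=4 ⇒ 1 dimensionless group

1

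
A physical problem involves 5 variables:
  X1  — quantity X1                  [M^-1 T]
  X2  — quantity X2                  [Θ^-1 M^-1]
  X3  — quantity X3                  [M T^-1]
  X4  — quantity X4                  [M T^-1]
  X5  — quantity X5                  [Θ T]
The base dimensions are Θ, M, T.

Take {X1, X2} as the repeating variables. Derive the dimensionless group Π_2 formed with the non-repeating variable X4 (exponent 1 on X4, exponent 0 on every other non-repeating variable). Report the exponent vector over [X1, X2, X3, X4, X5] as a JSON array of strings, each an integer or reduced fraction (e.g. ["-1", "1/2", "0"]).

Exponent matrix [Θ,M,T] × [X1,X2,X3,X4,X5]:
  Θ: [ 0 -1  0  0  1]
  M: [-1 -1  1  1  0]
  T: [ 1  0 -1 -1  1]
Echelon form has 2 nonzero rows (pivots: X1,X2)
Pivot set = {X1,X2}, free = {X3,X4,X5}
RREF:
  r0: [   1    0   -1   -1    1]
  r1: [   0    1    0    0   -1]
  r2: [   0    0    0    0    0]
Fix exponent of X4 at 1, X3 at 0, X5 at 0; solve each RREF row for its pivot's exponent:
  r0: exp(X1) + (-1)·1 = 0 ⇒ exp(X1) = 1
  r1: exp(X2) + (0)·1 = 0 ⇒ exp(X2) = 0
Π_2 = X1 · X4

["1", "0", "0", "1", "0"]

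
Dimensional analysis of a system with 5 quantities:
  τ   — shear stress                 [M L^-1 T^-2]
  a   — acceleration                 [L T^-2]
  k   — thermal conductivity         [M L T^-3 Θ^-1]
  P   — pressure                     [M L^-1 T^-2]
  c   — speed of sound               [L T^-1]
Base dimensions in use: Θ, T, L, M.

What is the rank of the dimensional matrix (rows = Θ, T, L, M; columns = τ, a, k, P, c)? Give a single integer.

4

Dimensional matrix (Θ×T×L×M by τ×a×k×P×c):
  Θ: [ 0  0 -1  0  0]
  T: [-2 -2 -3 -2 -1]
  L: [-1  1  1 -1  1]
  M: [ 1  0  1  1  0]
Echelon form has 4 nonzero rows (pivots: τ,a,k,c)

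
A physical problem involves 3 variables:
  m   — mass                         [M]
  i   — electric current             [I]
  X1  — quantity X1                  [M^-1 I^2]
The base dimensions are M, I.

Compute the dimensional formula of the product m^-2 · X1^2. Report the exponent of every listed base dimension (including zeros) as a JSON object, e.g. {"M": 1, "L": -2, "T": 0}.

{"M": -4, "I": 4}

Exponent matrix [M,I] × [m,i,X1]:
  M: [ 1  0 -1]
  I: [ 0  1  2]
  [M]: (-2)·1+(2)·-1 = -4
  [I]: (-2)·0+(2)·2 = 4
⇒ M^-4 I^4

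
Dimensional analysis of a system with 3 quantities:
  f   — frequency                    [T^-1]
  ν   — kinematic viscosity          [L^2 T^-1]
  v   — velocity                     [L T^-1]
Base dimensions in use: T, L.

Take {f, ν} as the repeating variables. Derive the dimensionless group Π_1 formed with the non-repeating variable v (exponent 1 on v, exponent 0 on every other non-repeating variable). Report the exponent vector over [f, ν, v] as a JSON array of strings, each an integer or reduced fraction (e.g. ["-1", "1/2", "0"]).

["-1/2", "-1/2", "1"]

Exponent matrix [T,L] × [f,ν,v]:
  T: [-1 -1 -1]
  L: [ 0  2  1]
RREF → pivots at {f,ν} ⇒ r = 2
Repeat: f,ν; free: v
RREF:
  r0: [   1    0  1/2]
  r1: [   0    1  1/2]
Fix exponent of v at 1; solve each RREF row for its pivot's exponent:
  r0: exp(f) + (1/2)·1 = 0 ⇒ exp(f) = -1/2
  r1: exp(ν) + (1/2)·1 = 0 ⇒ exp(ν) = -1/2
Π_1 = f^(-1/2) · ν^(-1/2) · v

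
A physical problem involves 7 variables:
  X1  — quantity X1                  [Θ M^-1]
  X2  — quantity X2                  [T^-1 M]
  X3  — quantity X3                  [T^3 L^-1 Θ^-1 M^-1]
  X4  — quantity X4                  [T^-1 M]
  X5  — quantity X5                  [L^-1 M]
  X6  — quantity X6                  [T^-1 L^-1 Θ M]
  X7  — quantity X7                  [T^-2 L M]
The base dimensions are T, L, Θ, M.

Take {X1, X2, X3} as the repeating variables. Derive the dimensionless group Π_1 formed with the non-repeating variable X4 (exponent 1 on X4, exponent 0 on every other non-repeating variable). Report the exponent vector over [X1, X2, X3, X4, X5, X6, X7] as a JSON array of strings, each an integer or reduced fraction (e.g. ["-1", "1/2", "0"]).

Exponent matrix [T,L,Θ,M] × [X1,X2,X3,X4,X5,X6,X7]:
  T: [ 0 -1  3 -1  0 -1 -2]
  L: [ 0  0 -1  0 -1 -1  1]
  Θ: [ 1  0 -1  0  0  1  0]
  M: [-1  1 -1  1  1  1  1]
Echelon form has 3 nonzero rows (pivots: X1,X2,X3)
Pivot set = {X1,X2,X3}, free = {X4,X5,X6,X7}
RREF:
  r0: [   1    0    0    0    1    2   -1]
  r1: [   0    1    0    1    3    4   -1]
  r2: [   0    0    1    0    1    1   -1]
  r3: [   0    0    0    0    0    0    0]
Fix exponent of X4 at 1, X5 at 0, X6 at 0, X7 at 0; solve each RREF row for its pivot's exponent:
  r0: exp(X1) + (0)·1 = 0 ⇒ exp(X1) = 0
  r1: exp(X2) + (1)·1 = 0 ⇒ exp(X2) = -1
  r2: exp(X3) + (0)·1 = 0 ⇒ exp(X3) = 0
Π_1 = X2^-1 · X4

["0", "-1", "0", "1", "0", "0", "0"]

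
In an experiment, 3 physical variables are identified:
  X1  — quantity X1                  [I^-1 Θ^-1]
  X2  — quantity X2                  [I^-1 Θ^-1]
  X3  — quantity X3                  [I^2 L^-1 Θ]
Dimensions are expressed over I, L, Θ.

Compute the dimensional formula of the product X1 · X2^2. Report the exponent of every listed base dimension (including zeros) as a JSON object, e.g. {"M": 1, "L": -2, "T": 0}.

{"I": -3, "L": 0, "Θ": -3}

Write exponents as rows I,L,Θ / cols X1,X2,X3:
  I: [-1 -1  2]
  L: [ 0  0 -1]
  Θ: [-1 -1  1]
  [I]: (1)·-1+(2)·-1 = -3
  [L]: (1)·0+(2)·0 = 0
  [Θ]: (1)·-1+(2)·-1 = -3
⇒ I^-3 Θ^-3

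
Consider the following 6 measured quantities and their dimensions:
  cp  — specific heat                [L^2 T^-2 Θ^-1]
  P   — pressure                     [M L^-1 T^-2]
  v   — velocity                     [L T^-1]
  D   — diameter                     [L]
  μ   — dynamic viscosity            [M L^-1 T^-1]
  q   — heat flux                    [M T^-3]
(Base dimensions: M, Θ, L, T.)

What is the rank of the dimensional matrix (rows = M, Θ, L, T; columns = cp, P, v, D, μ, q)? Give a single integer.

Write exponents as rows M,Θ,L,T / cols cp,P,v,D,μ,q:
  M: [ 0  1  0  0  1  1]
  Θ: [-1  0  0  0  0  0]
  L: [ 2 -1  1  1 -1  0]
  T: [-2 -2 -1  0 -1 -3]
Row reduction gives pivot columns cp,P,v,D; rank = 4

4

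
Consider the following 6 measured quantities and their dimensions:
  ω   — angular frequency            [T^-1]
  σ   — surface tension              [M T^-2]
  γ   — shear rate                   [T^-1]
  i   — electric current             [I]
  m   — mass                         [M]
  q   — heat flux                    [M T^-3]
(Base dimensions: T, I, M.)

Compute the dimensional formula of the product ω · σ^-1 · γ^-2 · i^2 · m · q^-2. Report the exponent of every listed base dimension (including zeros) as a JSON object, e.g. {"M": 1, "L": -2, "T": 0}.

Dimensional matrix (T×I×M by ω×σ×γ×i×m×q):
  T: [-1 -2 -1  0  0 -3]
  I: [ 0  0  0  1  0  0]
  M: [ 0  1  0  0  1  1]
  [T]: (1)·-1+(-1)·-2+(-2)·-1+(2)·0+(1)·0+(-2)·-3 = 9
  [I]: (1)·0+(-1)·0+(-2)·0+(2)·1+(1)·0+(-2)·0 = 2
  [M]: (1)·0+(-1)·1+(-2)·0+(2)·0+(1)·1+(-2)·1 = -2
⇒ T^9 I^2 M^-2

{"T": 9, "I": 2, "M": -2}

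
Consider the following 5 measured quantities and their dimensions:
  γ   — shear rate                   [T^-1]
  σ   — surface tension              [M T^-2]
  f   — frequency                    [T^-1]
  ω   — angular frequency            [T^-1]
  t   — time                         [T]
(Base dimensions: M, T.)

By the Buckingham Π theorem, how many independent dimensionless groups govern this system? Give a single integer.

Write exponents as rows M,T / cols γ,σ,f,ω,t:
  M: [ 0  1  0  0  0]
  T: [-1 -2 -1 -1  1]
Row reduction gives pivot columns γ,σ; rank = 2
n=5, r=2 ⇒ 3 dimensionless groups

3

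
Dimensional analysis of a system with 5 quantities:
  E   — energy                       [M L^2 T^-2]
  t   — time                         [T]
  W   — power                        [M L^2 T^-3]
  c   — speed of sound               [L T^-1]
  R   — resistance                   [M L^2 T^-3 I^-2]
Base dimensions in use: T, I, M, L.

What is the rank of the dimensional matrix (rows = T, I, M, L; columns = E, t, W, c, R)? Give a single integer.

4

Write exponents as rows T,I,M,L / cols E,t,W,c,R:
  T: [-2  1 -3 -1 -3]
  I: [ 0  0  0  0 -2]
  M: [ 1  0  1  0  1]
  L: [ 2  0  2  1  2]
RREF → pivots at {E,t,c,R} ⇒ r = 4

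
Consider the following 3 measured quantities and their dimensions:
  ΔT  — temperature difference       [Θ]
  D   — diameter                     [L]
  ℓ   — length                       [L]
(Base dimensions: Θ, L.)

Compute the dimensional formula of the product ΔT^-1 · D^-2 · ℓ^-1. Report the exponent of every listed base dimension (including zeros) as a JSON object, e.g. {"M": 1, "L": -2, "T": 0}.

{"Θ": -1, "L": -3}

Exponent matrix [Θ,L] × [ΔT,D,ℓ]:
  Θ: [ 1  0  0]
  L: [ 0  1  1]
  [Θ]: (-1)·1+(-2)·0+(-1)·0 = -1
  [L]: (-1)·0+(-2)·1+(-1)·1 = -3
⇒ Θ^-1 L^-3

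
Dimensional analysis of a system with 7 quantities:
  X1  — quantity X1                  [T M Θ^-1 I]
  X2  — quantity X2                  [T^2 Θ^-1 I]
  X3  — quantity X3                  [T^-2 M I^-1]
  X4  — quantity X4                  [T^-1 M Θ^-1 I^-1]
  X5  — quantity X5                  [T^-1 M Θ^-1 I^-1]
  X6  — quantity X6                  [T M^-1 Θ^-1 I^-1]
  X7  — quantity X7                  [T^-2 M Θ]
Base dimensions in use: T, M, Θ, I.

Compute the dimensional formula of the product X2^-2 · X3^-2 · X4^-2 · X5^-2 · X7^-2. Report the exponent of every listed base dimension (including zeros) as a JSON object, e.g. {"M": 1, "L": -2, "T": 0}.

{"T": 8, "M": -8, "Θ": 4, "I": 4}

Exponent matrix [T,M,Θ,I] × [X1,X2,X3,X4,X5,X6,X7]:
  T: [ 1  2 -2 -1 -1  1 -2]
  M: [ 1  0  1  1  1 -1  1]
  Θ: [-1 -1  0 -1 -1 -1  1]
  I: [ 1  1 -1 -1 -1 -1  0]
  [T]: (-2)·2+(-2)·-2+(-2)·-1+(-2)·-1+(-2)·-2 = 8
  [M]: (-2)·0+(-2)·1+(-2)·1+(-2)·1+(-2)·1 = -8
  [Θ]: (-2)·-1+(-2)·0+(-2)·-1+(-2)·-1+(-2)·1 = 4
  [I]: (-2)·1+(-2)·-1+(-2)·-1+(-2)·-1+(-2)·0 = 4
⇒ T^8 M^-8 Θ^4 I^4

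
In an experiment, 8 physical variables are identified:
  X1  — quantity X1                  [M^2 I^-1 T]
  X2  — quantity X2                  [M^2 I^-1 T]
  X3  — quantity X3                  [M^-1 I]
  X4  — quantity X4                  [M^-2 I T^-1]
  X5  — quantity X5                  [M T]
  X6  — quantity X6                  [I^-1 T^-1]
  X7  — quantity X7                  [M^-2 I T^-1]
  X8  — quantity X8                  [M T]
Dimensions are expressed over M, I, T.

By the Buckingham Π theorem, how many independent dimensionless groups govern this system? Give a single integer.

Write exponents as rows M,I,T / cols X1,X2,X3,X4,X5,X6,X7,X8:
  M: [ 2  2 -1 -2  1  0 -2  1]
  I: [-1 -1  1  1  0 -1  1  0]
  T: [ 1  1  0 -1  1 -1 -1  1]
Echelon form has 2 nonzero rows (pivots: X1,X3)
n=8, r=2 ⇒ 6 dimensionless groups

6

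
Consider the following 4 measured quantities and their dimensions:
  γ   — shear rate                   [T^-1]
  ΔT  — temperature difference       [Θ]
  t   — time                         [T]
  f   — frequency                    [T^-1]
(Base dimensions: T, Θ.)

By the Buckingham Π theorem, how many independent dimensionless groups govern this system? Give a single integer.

Exponent matrix [T,Θ] × [γ,ΔT,t,f]:
  T: [-1  0  1 -1]
  Θ: [ 0  1  0  0]
RREF → pivots at {γ,ΔT} ⇒ r = 2
Π count = n − r = 4 − 2 = 2

2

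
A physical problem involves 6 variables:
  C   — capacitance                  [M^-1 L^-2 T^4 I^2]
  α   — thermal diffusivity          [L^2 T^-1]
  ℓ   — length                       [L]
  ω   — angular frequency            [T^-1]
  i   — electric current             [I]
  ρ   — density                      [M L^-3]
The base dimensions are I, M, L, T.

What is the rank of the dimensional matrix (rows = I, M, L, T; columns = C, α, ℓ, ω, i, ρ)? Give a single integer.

Write exponents as rows I,M,L,T / cols C,α,ℓ,ω,i,ρ:
  I: [ 2  0  0  0  1  0]
  M: [-1  0  0  0  0  1]
  L: [-2  2  1  0  0 -3]
  T: [ 4 -1  0 -1  0  0]
Echelon form has 4 nonzero rows (pivots: C,α,ℓ,i)

4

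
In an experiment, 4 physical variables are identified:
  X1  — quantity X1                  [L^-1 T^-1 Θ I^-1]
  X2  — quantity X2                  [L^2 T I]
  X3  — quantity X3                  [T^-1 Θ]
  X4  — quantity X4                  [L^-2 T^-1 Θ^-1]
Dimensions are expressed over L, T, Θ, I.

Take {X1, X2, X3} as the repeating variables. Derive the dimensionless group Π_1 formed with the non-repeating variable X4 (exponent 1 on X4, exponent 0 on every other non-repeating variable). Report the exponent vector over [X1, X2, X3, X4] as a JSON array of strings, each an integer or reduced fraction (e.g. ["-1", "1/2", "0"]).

["2", "2", "-1", "1"]

Write exponents as rows L,T,Θ,I / cols X1,X2,X3,X4:
  L: [-1  2  0 -2]
  T: [-1  1 -1 -1]
  Θ: [ 1  0  1 -1]
  I: [-1  1  0  0]
RREF → pivots at {X1,X2,X3} ⇒ r = 3
Repeat: X1,X2,X3; free: X4
RREF:
  r0: [   1    0    0   -2]
  r1: [   0    1    0   -2]
  r2: [   0    0    1    1]
  r3: [   0    0    0    0]
Fix exponent of X4 at 1; solve each RREF row for its pivot's exponent:
  r0: exp(X1) + (-2)·1 = 0 ⇒ exp(X1) = 2
  r1: exp(X2) + (-2)·1 = 0 ⇒ exp(X2) = 2
  r2: exp(X3) + (1)·1 = 0 ⇒ exp(X3) = -1
Π_1 = X1^2 · X2^2 · X3^-1 · X4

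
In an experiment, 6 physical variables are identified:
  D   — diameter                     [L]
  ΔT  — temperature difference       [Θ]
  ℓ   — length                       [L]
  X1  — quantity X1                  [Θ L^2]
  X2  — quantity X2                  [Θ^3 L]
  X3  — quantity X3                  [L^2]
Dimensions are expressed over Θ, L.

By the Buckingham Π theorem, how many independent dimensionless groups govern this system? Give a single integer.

4

Exponent matrix [Θ,L] × [D,ΔT,ℓ,X1,X2,X3]:
  Θ: [ 0  1  0  1  3  0]
  L: [ 1  0  1  2  1  2]
RREF → pivots at {D,ΔT} ⇒ r = 2
6 vars − rank 2 = 4 Π groups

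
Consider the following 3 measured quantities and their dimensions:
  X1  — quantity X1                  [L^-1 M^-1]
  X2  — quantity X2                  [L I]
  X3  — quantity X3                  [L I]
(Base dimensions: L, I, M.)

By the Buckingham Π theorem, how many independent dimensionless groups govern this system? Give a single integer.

1

Write exponents as rows L,I,M / cols X1,X2,X3:
  L: [-1  1  1]
  I: [ 0  1  1]
  M: [-1  0  0]
Row reduction gives pivot columns X1,X2; rank = 2
Π count = n − r = 3 − 2 = 1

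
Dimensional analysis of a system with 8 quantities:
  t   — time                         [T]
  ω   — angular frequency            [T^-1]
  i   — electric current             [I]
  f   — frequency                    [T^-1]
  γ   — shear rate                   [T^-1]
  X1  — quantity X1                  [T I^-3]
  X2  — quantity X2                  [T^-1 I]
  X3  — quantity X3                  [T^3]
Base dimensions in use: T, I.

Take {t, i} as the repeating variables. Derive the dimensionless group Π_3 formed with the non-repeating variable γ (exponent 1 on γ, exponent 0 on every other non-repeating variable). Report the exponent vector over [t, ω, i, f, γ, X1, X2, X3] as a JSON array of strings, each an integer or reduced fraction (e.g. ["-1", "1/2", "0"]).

["1", "0", "0", "0", "1", "0", "0", "0"]

Dimensional matrix (T×I by t×ω×i×f×γ×X1×X2×X3):
  T: [ 1 -1  0 -1 -1  1 -1  3]
  I: [ 0  0  1  0  0 -3  1  0]
Echelon form has 2 nonzero rows (pivots: t,i)
Pivot set = {t,i}, free = {ω,f,γ,X1,X2,X3}
RREF:
  r0: [   1   -1    0   -1   -1    1   -1    3]
  r1: [   0    0    1    0    0   -3    1    0]
Fix exponent of γ at 1, ω at 0, f at 0, X1 at 0, X2 at 0, X3 at 0; solve each RREF row for its pivot's exponent:
  r0: exp(t) + (-1)·1 = 0 ⇒ exp(t) = 1
  r1: exp(i) + (0)·1 = 0 ⇒ exp(i) = 0
Π_3 = t · γ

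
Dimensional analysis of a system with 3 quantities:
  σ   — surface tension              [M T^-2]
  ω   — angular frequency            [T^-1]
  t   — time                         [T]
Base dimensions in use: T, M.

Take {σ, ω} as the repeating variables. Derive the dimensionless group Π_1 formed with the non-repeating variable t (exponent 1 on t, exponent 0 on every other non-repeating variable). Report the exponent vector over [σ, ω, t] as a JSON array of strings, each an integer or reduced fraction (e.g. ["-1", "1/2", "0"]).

Write exponents as rows T,M / cols σ,ω,t:
  T: [-2 -1  1]
  M: [ 1  0  0]
Echelon form has 2 nonzero rows (pivots: σ,ω)
Repeat: σ,ω; free: t
RREF:
  r0: [   1    0    0]
  r1: [   0    1   -1]
Fix exponent of t at 1; solve each RREF row for its pivot's exponent:
  r0: exp(σ) + (0)·1 = 0 ⇒ exp(σ) = 0
  r1: exp(ω) + (-1)·1 = 0 ⇒ exp(ω) = 1
Π_1 = ω · t

["0", "1", "1"]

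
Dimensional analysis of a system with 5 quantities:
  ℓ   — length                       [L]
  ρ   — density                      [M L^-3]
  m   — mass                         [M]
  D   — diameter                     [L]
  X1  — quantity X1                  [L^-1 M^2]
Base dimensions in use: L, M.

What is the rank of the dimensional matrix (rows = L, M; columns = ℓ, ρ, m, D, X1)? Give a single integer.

Exponent matrix [L,M] × [ℓ,ρ,m,D,X1]:
  L: [ 1 -3  0  1 -1]
  M: [ 0  1  1  0  2]
Echelon form has 2 nonzero rows (pivots: ℓ,ρ)

2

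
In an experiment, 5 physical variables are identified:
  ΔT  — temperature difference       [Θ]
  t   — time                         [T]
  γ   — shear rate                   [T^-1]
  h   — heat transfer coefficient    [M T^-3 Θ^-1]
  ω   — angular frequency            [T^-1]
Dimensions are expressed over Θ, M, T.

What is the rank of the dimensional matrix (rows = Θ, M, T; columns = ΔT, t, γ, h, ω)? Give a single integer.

3

Write exponents as rows Θ,M,T / cols ΔT,t,γ,h,ω:
  Θ: [ 1  0  0 -1  0]
  M: [ 0  0  0  1  0]
  T: [ 0  1 -1 -3 -1]
Echelon form has 3 nonzero rows (pivots: ΔT,t,h)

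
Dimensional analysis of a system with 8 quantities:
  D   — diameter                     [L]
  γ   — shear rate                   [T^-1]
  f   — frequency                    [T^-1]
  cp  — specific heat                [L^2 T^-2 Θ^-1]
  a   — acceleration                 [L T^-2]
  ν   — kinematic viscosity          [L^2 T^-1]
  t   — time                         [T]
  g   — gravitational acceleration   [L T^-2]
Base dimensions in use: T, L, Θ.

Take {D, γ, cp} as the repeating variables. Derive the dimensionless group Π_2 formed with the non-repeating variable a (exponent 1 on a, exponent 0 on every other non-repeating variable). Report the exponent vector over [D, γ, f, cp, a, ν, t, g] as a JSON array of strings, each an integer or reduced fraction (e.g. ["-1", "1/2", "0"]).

["-1", "-2", "0", "0", "1", "0", "0", "0"]

Dimensional matrix (T×L×Θ by D×γ×f×cp×a×ν×t×g):
  T: [ 0 -1 -1 -2 -2 -1  1 -2]
  L: [ 1  0  0  2  1  2  0  1]
  Θ: [ 0  0  0 -1  0  0  0  0]
Echelon form has 3 nonzero rows (pivots: D,γ,cp)
Pivot set = {D,γ,cp}, free = {f,a,ν,t,g}
RREF:
  r0: [   1    0    0    0    1    2    0    1]
  r1: [   0    1    1    0    2    1   -1    2]
  r2: [   0    0    0    1    0    0    0    0]
Fix exponent of a at 1, f at 0, ν at 0, t at 0, g at 0; solve each RREF row for its pivot's exponent:
  r0: exp(D) + (1)·1 = 0 ⇒ exp(D) = -1
  r1: exp(γ) + (2)·1 = 0 ⇒ exp(γ) = -2
  r2: exp(cp) + (0)·1 = 0 ⇒ exp(cp) = 0
Π_2 = D^-1 · γ^-2 · a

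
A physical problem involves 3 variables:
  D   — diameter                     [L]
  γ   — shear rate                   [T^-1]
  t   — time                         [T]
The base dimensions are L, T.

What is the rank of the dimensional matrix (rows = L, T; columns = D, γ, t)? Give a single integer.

Write exponents as rows L,T / cols D,γ,t:
  L: [ 1  0  0]
  T: [ 0 -1  1]
RREF → pivots at {D,γ} ⇒ r = 2

2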